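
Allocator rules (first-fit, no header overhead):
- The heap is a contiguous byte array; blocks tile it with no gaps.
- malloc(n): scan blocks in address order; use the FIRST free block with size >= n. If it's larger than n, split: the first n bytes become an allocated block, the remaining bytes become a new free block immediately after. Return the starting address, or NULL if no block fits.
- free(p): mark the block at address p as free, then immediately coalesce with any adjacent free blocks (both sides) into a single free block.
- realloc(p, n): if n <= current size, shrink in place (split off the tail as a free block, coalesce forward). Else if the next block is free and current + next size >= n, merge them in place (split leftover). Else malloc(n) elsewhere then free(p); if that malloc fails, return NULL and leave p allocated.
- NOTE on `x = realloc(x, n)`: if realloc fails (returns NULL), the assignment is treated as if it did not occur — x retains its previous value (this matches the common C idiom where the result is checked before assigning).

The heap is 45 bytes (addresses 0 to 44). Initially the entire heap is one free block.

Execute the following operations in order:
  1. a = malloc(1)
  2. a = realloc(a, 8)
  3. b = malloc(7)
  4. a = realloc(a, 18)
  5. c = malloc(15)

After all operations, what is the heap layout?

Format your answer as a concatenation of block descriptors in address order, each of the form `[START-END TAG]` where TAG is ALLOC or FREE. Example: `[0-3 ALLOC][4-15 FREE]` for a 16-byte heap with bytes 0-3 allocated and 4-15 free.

Answer: [0-7 FREE][8-14 ALLOC][15-32 ALLOC][33-44 FREE]

Derivation:
Op 1: a = malloc(1) -> a = 0; heap: [0-0 ALLOC][1-44 FREE]
Op 2: a = realloc(a, 8) -> a = 0; heap: [0-7 ALLOC][8-44 FREE]
Op 3: b = malloc(7) -> b = 8; heap: [0-7 ALLOC][8-14 ALLOC][15-44 FREE]
Op 4: a = realloc(a, 18) -> a = 15; heap: [0-7 FREE][8-14 ALLOC][15-32 ALLOC][33-44 FREE]
Op 5: c = malloc(15) -> c = NULL; heap: [0-7 FREE][8-14 ALLOC][15-32 ALLOC][33-44 FREE]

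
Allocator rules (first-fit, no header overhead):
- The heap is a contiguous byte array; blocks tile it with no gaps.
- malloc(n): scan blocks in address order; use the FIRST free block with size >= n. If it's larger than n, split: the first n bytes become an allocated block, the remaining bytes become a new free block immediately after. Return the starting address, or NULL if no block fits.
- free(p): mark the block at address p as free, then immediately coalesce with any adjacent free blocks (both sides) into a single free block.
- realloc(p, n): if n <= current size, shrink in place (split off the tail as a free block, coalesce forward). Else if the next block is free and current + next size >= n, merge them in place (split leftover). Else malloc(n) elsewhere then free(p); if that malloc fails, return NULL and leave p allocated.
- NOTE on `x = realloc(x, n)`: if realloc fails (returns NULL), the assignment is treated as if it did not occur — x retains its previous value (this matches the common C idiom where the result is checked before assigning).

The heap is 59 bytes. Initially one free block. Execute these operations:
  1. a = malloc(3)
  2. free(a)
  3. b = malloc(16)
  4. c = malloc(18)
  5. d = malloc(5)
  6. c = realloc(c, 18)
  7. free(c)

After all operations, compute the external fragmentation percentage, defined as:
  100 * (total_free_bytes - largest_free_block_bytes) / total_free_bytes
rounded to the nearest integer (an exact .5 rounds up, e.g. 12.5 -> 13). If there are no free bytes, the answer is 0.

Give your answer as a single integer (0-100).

Op 1: a = malloc(3) -> a = 0; heap: [0-2 ALLOC][3-58 FREE]
Op 2: free(a) -> (freed a); heap: [0-58 FREE]
Op 3: b = malloc(16) -> b = 0; heap: [0-15 ALLOC][16-58 FREE]
Op 4: c = malloc(18) -> c = 16; heap: [0-15 ALLOC][16-33 ALLOC][34-58 FREE]
Op 5: d = malloc(5) -> d = 34; heap: [0-15 ALLOC][16-33 ALLOC][34-38 ALLOC][39-58 FREE]
Op 6: c = realloc(c, 18) -> c = 16; heap: [0-15 ALLOC][16-33 ALLOC][34-38 ALLOC][39-58 FREE]
Op 7: free(c) -> (freed c); heap: [0-15 ALLOC][16-33 FREE][34-38 ALLOC][39-58 FREE]
Free blocks: [18 20] total_free=38 largest=20 -> 100*(38-20)/38 = 1800/38 ≈ 47.368 -> rounds to 47

Answer: 47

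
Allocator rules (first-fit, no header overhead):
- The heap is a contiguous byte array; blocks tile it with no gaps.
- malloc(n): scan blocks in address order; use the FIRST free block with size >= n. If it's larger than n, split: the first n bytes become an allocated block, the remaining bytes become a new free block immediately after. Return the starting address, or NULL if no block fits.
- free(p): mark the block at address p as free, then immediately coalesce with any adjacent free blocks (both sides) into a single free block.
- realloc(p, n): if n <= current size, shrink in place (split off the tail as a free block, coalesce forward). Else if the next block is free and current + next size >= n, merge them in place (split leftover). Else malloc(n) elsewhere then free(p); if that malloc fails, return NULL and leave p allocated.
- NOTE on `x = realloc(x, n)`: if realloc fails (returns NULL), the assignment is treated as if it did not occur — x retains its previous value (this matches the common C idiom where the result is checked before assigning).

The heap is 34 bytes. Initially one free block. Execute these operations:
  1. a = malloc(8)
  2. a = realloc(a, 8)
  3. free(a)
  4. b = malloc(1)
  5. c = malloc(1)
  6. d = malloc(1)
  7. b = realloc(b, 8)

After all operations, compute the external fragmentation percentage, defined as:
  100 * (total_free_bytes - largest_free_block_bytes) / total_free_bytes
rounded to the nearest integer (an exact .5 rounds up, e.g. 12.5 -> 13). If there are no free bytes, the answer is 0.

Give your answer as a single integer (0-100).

Answer: 4

Derivation:
Op 1: a = malloc(8) -> a = 0; heap: [0-7 ALLOC][8-33 FREE]
Op 2: a = realloc(a, 8) -> a = 0; heap: [0-7 ALLOC][8-33 FREE]
Op 3: free(a) -> (freed a); heap: [0-33 FREE]
Op 4: b = malloc(1) -> b = 0; heap: [0-0 ALLOC][1-33 FREE]
Op 5: c = malloc(1) -> c = 1; heap: [0-0 ALLOC][1-1 ALLOC][2-33 FREE]
Op 6: d = malloc(1) -> d = 2; heap: [0-0 ALLOC][1-1 ALLOC][2-2 ALLOC][3-33 FREE]
Op 7: b = realloc(b, 8) -> b = 3; heap: [0-0 FREE][1-1 ALLOC][2-2 ALLOC][3-10 ALLOC][11-33 FREE]
Free blocks: [1 23] total_free=24 largest=23 -> 100*(24-23)/24 = 100/24 ≈ 4.167 -> rounds to 4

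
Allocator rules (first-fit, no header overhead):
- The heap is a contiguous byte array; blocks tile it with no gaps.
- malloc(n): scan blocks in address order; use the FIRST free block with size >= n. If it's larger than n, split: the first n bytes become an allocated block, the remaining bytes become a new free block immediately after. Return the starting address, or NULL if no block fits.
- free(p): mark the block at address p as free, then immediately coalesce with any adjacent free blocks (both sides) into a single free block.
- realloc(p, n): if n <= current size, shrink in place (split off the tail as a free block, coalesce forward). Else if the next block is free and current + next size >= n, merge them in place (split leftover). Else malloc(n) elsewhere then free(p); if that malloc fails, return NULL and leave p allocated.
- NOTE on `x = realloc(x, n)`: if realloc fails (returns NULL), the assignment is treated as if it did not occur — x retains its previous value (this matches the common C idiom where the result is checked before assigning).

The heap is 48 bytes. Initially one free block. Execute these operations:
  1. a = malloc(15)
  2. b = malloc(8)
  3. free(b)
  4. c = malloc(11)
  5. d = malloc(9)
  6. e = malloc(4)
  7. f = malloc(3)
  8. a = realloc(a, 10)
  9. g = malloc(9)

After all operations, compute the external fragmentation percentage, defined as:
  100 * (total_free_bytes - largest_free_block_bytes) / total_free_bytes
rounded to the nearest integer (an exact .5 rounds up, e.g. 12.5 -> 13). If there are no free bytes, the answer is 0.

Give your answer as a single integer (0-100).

Answer: 45

Derivation:
Op 1: a = malloc(15) -> a = 0; heap: [0-14 ALLOC][15-47 FREE]
Op 2: b = malloc(8) -> b = 15; heap: [0-14 ALLOC][15-22 ALLOC][23-47 FREE]
Op 3: free(b) -> (freed b); heap: [0-14 ALLOC][15-47 FREE]
Op 4: c = malloc(11) -> c = 15; heap: [0-14 ALLOC][15-25 ALLOC][26-47 FREE]
Op 5: d = malloc(9) -> d = 26; heap: [0-14 ALLOC][15-25 ALLOC][26-34 ALLOC][35-47 FREE]
Op 6: e = malloc(4) -> e = 35; heap: [0-14 ALLOC][15-25 ALLOC][26-34 ALLOC][35-38 ALLOC][39-47 FREE]
Op 7: f = malloc(3) -> f = 39; heap: [0-14 ALLOC][15-25 ALLOC][26-34 ALLOC][35-38 ALLOC][39-41 ALLOC][42-47 FREE]
Op 8: a = realloc(a, 10) -> a = 0; heap: [0-9 ALLOC][10-14 FREE][15-25 ALLOC][26-34 ALLOC][35-38 ALLOC][39-41 ALLOC][42-47 FREE]
Op 9: g = malloc(9) -> g = NULL; heap: [0-9 ALLOC][10-14 FREE][15-25 ALLOC][26-34 ALLOC][35-38 ALLOC][39-41 ALLOC][42-47 FREE]
Free blocks: [5 6] total_free=11 largest=6 -> 100*(11-6)/11 = 500/11 ≈ 45.455 -> rounds to 45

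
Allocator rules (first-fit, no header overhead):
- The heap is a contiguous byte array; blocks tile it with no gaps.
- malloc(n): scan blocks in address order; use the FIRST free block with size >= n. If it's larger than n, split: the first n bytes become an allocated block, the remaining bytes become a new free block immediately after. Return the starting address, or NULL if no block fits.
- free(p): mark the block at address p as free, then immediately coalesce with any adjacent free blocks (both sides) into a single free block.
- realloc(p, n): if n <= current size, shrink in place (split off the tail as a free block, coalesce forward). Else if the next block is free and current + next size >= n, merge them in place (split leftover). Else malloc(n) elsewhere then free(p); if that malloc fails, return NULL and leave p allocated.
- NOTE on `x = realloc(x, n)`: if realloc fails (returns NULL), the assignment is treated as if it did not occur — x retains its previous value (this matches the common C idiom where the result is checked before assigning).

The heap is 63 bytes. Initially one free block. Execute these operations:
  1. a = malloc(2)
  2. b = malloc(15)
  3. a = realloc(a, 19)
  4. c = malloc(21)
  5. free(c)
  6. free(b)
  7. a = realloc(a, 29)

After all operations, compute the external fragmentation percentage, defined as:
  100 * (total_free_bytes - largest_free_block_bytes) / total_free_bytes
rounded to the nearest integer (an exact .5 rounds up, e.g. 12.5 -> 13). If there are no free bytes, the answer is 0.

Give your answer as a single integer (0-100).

Op 1: a = malloc(2) -> a = 0; heap: [0-1 ALLOC][2-62 FREE]
Op 2: b = malloc(15) -> b = 2; heap: [0-1 ALLOC][2-16 ALLOC][17-62 FREE]
Op 3: a = realloc(a, 19) -> a = 17; heap: [0-1 FREE][2-16 ALLOC][17-35 ALLOC][36-62 FREE]
Op 4: c = malloc(21) -> c = 36; heap: [0-1 FREE][2-16 ALLOC][17-35 ALLOC][36-56 ALLOC][57-62 FREE]
Op 5: free(c) -> (freed c); heap: [0-1 FREE][2-16 ALLOC][17-35 ALLOC][36-62 FREE]
Op 6: free(b) -> (freed b); heap: [0-16 FREE][17-35 ALLOC][36-62 FREE]
Op 7: a = realloc(a, 29) -> a = 17; heap: [0-16 FREE][17-45 ALLOC][46-62 FREE]
Free blocks: [17 17] total_free=34 largest=17 -> 100*(34-17)/34 = 1700/34 = 50

Answer: 50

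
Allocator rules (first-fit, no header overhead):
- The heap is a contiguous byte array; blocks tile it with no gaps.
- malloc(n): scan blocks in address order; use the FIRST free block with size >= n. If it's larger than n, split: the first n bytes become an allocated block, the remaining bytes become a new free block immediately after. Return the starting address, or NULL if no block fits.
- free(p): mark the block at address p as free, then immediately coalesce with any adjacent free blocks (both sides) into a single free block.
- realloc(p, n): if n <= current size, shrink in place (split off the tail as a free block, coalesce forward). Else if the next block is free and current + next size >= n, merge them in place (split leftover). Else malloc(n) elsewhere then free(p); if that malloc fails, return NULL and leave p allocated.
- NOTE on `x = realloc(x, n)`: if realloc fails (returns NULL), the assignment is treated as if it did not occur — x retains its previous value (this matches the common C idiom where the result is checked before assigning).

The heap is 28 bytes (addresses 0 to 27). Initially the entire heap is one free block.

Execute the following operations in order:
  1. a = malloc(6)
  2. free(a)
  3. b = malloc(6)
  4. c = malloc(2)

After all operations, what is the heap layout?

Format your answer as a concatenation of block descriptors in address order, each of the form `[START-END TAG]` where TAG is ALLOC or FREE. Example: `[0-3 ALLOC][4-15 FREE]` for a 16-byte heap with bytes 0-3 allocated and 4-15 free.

Op 1: a = malloc(6) -> a = 0; heap: [0-5 ALLOC][6-27 FREE]
Op 2: free(a) -> (freed a); heap: [0-27 FREE]
Op 3: b = malloc(6) -> b = 0; heap: [0-5 ALLOC][6-27 FREE]
Op 4: c = malloc(2) -> c = 6; heap: [0-5 ALLOC][6-7 ALLOC][8-27 FREE]

Answer: [0-5 ALLOC][6-7 ALLOC][8-27 FREE]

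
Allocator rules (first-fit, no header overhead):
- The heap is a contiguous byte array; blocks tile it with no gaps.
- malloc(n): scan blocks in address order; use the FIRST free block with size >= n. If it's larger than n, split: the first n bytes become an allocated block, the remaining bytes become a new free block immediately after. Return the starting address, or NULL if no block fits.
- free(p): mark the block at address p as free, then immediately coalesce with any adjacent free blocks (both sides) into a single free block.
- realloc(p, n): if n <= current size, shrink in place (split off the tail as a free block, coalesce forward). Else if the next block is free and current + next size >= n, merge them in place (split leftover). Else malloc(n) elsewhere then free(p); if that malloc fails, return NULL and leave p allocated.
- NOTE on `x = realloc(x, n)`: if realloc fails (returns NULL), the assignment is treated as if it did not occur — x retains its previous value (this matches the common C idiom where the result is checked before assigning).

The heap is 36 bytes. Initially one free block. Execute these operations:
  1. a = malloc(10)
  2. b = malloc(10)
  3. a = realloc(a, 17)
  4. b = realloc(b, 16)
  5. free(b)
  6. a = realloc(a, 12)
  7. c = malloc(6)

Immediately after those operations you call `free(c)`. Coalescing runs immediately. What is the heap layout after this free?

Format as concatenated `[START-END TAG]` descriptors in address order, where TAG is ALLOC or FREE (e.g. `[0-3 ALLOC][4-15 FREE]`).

Op 1: a = malloc(10) -> a = 0; heap: [0-9 ALLOC][10-35 FREE]
Op 2: b = malloc(10) -> b = 10; heap: [0-9 ALLOC][10-19 ALLOC][20-35 FREE]
Op 3: a = realloc(a, 17) -> NULL (a unchanged); heap: [0-9 ALLOC][10-19 ALLOC][20-35 FREE]
Op 4: b = realloc(b, 16) -> b = 10; heap: [0-9 ALLOC][10-25 ALLOC][26-35 FREE]
Op 5: free(b) -> (freed b); heap: [0-9 ALLOC][10-35 FREE]
Op 6: a = realloc(a, 12) -> a = 0; heap: [0-11 ALLOC][12-35 FREE]
Op 7: c = malloc(6) -> c = 12; heap: [0-11 ALLOC][12-17 ALLOC][18-35 FREE]
free(c): c = 12 -> block [12-17 ALLOC]; mark free, coalesce with adjacent free neighbors -> [0-11 ALLOC][12-35 FREE]

Answer: [0-11 ALLOC][12-35 FREE]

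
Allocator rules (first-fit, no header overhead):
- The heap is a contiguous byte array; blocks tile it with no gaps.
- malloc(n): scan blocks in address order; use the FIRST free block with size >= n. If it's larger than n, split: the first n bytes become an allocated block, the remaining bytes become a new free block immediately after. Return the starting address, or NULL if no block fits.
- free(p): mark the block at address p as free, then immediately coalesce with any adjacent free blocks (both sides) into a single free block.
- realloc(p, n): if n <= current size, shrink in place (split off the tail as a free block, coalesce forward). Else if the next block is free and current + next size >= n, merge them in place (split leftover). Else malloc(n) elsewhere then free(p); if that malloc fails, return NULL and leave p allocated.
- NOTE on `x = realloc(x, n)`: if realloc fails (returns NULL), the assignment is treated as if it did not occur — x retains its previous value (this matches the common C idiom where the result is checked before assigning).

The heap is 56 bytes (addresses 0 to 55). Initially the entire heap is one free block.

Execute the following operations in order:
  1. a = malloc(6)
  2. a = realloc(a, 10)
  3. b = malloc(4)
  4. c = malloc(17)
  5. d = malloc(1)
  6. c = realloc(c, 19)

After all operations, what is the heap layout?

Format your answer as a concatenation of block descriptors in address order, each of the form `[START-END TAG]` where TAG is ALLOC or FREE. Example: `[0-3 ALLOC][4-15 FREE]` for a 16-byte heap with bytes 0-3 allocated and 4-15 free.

Op 1: a = malloc(6) -> a = 0; heap: [0-5 ALLOC][6-55 FREE]
Op 2: a = realloc(a, 10) -> a = 0; heap: [0-9 ALLOC][10-55 FREE]
Op 3: b = malloc(4) -> b = 10; heap: [0-9 ALLOC][10-13 ALLOC][14-55 FREE]
Op 4: c = malloc(17) -> c = 14; heap: [0-9 ALLOC][10-13 ALLOC][14-30 ALLOC][31-55 FREE]
Op 5: d = malloc(1) -> d = 31; heap: [0-9 ALLOC][10-13 ALLOC][14-30 ALLOC][31-31 ALLOC][32-55 FREE]
Op 6: c = realloc(c, 19) -> c = 32; heap: [0-9 ALLOC][10-13 ALLOC][14-30 FREE][31-31 ALLOC][32-50 ALLOC][51-55 FREE]

Answer: [0-9 ALLOC][10-13 ALLOC][14-30 FREE][31-31 ALLOC][32-50 ALLOC][51-55 FREE]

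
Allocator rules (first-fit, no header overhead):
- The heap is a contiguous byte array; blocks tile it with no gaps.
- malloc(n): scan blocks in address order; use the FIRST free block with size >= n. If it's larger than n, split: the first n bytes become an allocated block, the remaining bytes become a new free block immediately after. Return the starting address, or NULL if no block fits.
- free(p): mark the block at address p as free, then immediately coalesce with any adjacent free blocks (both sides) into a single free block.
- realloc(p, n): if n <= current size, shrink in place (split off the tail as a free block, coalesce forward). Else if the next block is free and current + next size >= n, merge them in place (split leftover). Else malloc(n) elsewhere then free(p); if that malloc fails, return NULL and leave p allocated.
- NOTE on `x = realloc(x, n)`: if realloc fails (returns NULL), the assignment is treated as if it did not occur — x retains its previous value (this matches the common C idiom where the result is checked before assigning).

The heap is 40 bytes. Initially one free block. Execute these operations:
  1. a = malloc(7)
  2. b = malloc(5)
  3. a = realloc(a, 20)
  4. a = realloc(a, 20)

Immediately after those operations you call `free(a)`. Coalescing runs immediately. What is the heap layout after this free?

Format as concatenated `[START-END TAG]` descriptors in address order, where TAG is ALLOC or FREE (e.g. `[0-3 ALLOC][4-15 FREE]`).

Answer: [0-6 FREE][7-11 ALLOC][12-39 FREE]

Derivation:
Op 1: a = malloc(7) -> a = 0; heap: [0-6 ALLOC][7-39 FREE]
Op 2: b = malloc(5) -> b = 7; heap: [0-6 ALLOC][7-11 ALLOC][12-39 FREE]
Op 3: a = realloc(a, 20) -> a = 12; heap: [0-6 FREE][7-11 ALLOC][12-31 ALLOC][32-39 FREE]
Op 4: a = realloc(a, 20) -> a = 12; heap: [0-6 FREE][7-11 ALLOC][12-31 ALLOC][32-39 FREE]
free(a): a = 12 -> block [12-31 ALLOC]; mark free, coalesce with adjacent free neighbors -> [0-6 FREE][7-11 ALLOC][12-39 FREE]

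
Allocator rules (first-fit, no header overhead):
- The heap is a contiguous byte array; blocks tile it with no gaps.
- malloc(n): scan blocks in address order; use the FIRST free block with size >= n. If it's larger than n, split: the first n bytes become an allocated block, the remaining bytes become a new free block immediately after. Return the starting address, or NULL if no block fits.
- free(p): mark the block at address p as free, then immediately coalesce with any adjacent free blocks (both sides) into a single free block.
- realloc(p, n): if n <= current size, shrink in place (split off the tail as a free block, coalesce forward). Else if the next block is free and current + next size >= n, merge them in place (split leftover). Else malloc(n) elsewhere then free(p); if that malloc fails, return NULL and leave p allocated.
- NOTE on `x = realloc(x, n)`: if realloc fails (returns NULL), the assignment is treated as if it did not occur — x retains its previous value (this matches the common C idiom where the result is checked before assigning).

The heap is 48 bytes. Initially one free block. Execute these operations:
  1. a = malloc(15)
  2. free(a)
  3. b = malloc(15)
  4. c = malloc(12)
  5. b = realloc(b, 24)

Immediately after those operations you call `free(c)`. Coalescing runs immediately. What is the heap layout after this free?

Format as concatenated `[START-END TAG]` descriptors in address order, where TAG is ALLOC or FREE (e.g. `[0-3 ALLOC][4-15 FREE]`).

Op 1: a = malloc(15) -> a = 0; heap: [0-14 ALLOC][15-47 FREE]
Op 2: free(a) -> (freed a); heap: [0-47 FREE]
Op 3: b = malloc(15) -> b = 0; heap: [0-14 ALLOC][15-47 FREE]
Op 4: c = malloc(12) -> c = 15; heap: [0-14 ALLOC][15-26 ALLOC][27-47 FREE]
Op 5: b = realloc(b, 24) -> NULL (b unchanged); heap: [0-14 ALLOC][15-26 ALLOC][27-47 FREE]
free(c): c = 15 -> block [15-26 ALLOC]; mark free, coalesce with adjacent free neighbors -> [0-14 ALLOC][15-47 FREE]

Answer: [0-14 ALLOC][15-47 FREE]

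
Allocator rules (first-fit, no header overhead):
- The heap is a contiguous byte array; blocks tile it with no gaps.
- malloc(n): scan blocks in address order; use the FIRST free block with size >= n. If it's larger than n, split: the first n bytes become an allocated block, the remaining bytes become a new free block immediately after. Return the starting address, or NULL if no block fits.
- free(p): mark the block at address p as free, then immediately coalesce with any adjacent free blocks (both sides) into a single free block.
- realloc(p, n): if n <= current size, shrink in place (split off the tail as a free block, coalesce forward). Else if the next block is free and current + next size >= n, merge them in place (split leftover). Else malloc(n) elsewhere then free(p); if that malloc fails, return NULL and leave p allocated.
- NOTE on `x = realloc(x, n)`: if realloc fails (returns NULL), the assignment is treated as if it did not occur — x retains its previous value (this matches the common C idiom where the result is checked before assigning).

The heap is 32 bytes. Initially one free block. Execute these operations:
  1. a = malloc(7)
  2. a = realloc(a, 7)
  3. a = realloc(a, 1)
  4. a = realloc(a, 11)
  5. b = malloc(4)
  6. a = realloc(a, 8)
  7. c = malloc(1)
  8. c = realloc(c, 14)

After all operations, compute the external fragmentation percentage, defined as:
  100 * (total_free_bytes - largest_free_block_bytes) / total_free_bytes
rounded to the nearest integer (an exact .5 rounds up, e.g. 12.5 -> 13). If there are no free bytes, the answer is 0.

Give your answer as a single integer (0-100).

Op 1: a = malloc(7) -> a = 0; heap: [0-6 ALLOC][7-31 FREE]
Op 2: a = realloc(a, 7) -> a = 0; heap: [0-6 ALLOC][7-31 FREE]
Op 3: a = realloc(a, 1) -> a = 0; heap: [0-0 ALLOC][1-31 FREE]
Op 4: a = realloc(a, 11) -> a = 0; heap: [0-10 ALLOC][11-31 FREE]
Op 5: b = malloc(4) -> b = 11; heap: [0-10 ALLOC][11-14 ALLOC][15-31 FREE]
Op 6: a = realloc(a, 8) -> a = 0; heap: [0-7 ALLOC][8-10 FREE][11-14 ALLOC][15-31 FREE]
Op 7: c = malloc(1) -> c = 8; heap: [0-7 ALLOC][8-8 ALLOC][9-10 FREE][11-14 ALLOC][15-31 FREE]
Op 8: c = realloc(c, 14) -> c = 15; heap: [0-7 ALLOC][8-10 FREE][11-14 ALLOC][15-28 ALLOC][29-31 FREE]
Free blocks: [3 3] total_free=6 largest=3 -> 100*(6-3)/6 = 300/6 = 50

Answer: 50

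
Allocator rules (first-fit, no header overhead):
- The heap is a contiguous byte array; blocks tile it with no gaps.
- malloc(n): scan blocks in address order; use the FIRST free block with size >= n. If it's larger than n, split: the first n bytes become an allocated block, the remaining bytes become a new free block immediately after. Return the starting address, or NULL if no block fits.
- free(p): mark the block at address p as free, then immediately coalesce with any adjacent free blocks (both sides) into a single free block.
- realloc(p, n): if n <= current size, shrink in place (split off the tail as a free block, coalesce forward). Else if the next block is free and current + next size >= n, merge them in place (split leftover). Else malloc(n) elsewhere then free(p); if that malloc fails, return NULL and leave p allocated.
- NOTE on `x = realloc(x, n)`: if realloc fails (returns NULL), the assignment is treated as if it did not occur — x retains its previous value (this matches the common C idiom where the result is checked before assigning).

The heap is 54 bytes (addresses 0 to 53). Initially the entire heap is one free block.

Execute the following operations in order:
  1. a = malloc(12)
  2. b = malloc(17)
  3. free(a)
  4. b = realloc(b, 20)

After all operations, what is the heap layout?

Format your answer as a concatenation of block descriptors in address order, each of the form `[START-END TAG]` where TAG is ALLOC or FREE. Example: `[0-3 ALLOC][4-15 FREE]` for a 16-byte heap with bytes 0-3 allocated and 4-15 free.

Answer: [0-11 FREE][12-31 ALLOC][32-53 FREE]

Derivation:
Op 1: a = malloc(12) -> a = 0; heap: [0-11 ALLOC][12-53 FREE]
Op 2: b = malloc(17) -> b = 12; heap: [0-11 ALLOC][12-28 ALLOC][29-53 FREE]
Op 3: free(a) -> (freed a); heap: [0-11 FREE][12-28 ALLOC][29-53 FREE]
Op 4: b = realloc(b, 20) -> b = 12; heap: [0-11 FREE][12-31 ALLOC][32-53 FREE]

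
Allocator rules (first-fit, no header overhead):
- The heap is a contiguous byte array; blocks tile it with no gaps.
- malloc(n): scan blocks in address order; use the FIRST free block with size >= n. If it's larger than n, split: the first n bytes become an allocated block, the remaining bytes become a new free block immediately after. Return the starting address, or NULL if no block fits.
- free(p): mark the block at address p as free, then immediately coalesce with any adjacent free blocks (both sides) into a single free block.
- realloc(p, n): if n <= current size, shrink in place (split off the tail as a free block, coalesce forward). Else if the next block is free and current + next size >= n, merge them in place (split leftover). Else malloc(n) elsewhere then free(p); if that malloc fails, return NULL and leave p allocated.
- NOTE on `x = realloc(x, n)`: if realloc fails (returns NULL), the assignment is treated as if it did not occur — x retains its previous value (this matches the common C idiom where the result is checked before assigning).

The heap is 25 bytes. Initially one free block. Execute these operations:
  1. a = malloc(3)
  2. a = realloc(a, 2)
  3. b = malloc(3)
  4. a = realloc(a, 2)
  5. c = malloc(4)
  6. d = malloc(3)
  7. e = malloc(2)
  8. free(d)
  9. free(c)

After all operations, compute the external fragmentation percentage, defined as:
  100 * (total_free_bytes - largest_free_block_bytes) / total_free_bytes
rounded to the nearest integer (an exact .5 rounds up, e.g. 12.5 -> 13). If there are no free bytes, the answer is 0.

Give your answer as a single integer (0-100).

Op 1: a = malloc(3) -> a = 0; heap: [0-2 ALLOC][3-24 FREE]
Op 2: a = realloc(a, 2) -> a = 0; heap: [0-1 ALLOC][2-24 FREE]
Op 3: b = malloc(3) -> b = 2; heap: [0-1 ALLOC][2-4 ALLOC][5-24 FREE]
Op 4: a = realloc(a, 2) -> a = 0; heap: [0-1 ALLOC][2-4 ALLOC][5-24 FREE]
Op 5: c = malloc(4) -> c = 5; heap: [0-1 ALLOC][2-4 ALLOC][5-8 ALLOC][9-24 FREE]
Op 6: d = malloc(3) -> d = 9; heap: [0-1 ALLOC][2-4 ALLOC][5-8 ALLOC][9-11 ALLOC][12-24 FREE]
Op 7: e = malloc(2) -> e = 12; heap: [0-1 ALLOC][2-4 ALLOC][5-8 ALLOC][9-11 ALLOC][12-13 ALLOC][14-24 FREE]
Op 8: free(d) -> (freed d); heap: [0-1 ALLOC][2-4 ALLOC][5-8 ALLOC][9-11 FREE][12-13 ALLOC][14-24 FREE]
Op 9: free(c) -> (freed c); heap: [0-1 ALLOC][2-4 ALLOC][5-11 FREE][12-13 ALLOC][14-24 FREE]
Free blocks: [7 11] total_free=18 largest=11 -> 100*(18-11)/18 = 700/18 ≈ 38.889 -> rounds to 39

Answer: 39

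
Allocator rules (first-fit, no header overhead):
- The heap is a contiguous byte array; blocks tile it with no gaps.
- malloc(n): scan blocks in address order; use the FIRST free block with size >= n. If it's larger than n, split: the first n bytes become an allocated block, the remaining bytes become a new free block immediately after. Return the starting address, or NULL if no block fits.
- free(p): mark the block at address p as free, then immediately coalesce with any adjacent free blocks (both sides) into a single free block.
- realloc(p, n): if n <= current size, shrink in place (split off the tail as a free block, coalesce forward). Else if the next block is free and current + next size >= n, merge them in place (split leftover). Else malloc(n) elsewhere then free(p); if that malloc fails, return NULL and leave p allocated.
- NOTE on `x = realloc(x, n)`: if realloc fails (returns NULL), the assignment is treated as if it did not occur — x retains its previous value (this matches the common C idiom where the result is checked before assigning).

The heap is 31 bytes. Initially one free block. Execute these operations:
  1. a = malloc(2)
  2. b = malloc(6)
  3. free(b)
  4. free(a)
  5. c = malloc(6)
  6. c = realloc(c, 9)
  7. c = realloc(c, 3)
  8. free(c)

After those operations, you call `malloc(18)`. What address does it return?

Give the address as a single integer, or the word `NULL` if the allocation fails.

Op 1: a = malloc(2) -> a = 0; heap: [0-1 ALLOC][2-30 FREE]
Op 2: b = malloc(6) -> b = 2; heap: [0-1 ALLOC][2-7 ALLOC][8-30 FREE]
Op 3: free(b) -> (freed b); heap: [0-1 ALLOC][2-30 FREE]
Op 4: free(a) -> (freed a); heap: [0-30 FREE]
Op 5: c = malloc(6) -> c = 0; heap: [0-5 ALLOC][6-30 FREE]
Op 6: c = realloc(c, 9) -> c = 0; heap: [0-8 ALLOC][9-30 FREE]
Op 7: c = realloc(c, 3) -> c = 0; heap: [0-2 ALLOC][3-30 FREE]
Op 8: free(c) -> (freed c); heap: [0-30 FREE]
malloc(18): first-fit scan over [0-30 FREE] -> 0

Answer: 0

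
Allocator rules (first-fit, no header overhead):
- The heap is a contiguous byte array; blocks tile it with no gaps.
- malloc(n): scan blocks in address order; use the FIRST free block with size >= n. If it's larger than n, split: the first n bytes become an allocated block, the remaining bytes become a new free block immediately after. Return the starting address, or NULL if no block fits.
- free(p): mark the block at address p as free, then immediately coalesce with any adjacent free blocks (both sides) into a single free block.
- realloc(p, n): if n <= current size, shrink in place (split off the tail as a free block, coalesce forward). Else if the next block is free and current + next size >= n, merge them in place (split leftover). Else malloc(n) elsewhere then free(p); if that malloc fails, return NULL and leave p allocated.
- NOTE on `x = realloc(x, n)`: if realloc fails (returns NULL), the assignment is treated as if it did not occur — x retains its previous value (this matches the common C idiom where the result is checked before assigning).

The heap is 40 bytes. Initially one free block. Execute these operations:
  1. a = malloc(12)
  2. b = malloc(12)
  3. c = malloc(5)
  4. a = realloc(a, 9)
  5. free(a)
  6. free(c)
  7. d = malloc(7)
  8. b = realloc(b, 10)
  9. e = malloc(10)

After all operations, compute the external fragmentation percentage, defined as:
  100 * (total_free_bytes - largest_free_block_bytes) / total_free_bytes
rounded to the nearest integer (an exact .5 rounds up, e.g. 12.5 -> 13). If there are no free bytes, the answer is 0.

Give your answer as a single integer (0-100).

Op 1: a = malloc(12) -> a = 0; heap: [0-11 ALLOC][12-39 FREE]
Op 2: b = malloc(12) -> b = 12; heap: [0-11 ALLOC][12-23 ALLOC][24-39 FREE]
Op 3: c = malloc(5) -> c = 24; heap: [0-11 ALLOC][12-23 ALLOC][24-28 ALLOC][29-39 FREE]
Op 4: a = realloc(a, 9) -> a = 0; heap: [0-8 ALLOC][9-11 FREE][12-23 ALLOC][24-28 ALLOC][29-39 FREE]
Op 5: free(a) -> (freed a); heap: [0-11 FREE][12-23 ALLOC][24-28 ALLOC][29-39 FREE]
Op 6: free(c) -> (freed c); heap: [0-11 FREE][12-23 ALLOC][24-39 FREE]
Op 7: d = malloc(7) -> d = 0; heap: [0-6 ALLOC][7-11 FREE][12-23 ALLOC][24-39 FREE]
Op 8: b = realloc(b, 10) -> b = 12; heap: [0-6 ALLOC][7-11 FREE][12-21 ALLOC][22-39 FREE]
Op 9: e = malloc(10) -> e = 22; heap: [0-6 ALLOC][7-11 FREE][12-21 ALLOC][22-31 ALLOC][32-39 FREE]
Free blocks: [5 8] total_free=13 largest=8 -> 100*(13-8)/13 = 500/13 ≈ 38.462 -> rounds to 38

Answer: 38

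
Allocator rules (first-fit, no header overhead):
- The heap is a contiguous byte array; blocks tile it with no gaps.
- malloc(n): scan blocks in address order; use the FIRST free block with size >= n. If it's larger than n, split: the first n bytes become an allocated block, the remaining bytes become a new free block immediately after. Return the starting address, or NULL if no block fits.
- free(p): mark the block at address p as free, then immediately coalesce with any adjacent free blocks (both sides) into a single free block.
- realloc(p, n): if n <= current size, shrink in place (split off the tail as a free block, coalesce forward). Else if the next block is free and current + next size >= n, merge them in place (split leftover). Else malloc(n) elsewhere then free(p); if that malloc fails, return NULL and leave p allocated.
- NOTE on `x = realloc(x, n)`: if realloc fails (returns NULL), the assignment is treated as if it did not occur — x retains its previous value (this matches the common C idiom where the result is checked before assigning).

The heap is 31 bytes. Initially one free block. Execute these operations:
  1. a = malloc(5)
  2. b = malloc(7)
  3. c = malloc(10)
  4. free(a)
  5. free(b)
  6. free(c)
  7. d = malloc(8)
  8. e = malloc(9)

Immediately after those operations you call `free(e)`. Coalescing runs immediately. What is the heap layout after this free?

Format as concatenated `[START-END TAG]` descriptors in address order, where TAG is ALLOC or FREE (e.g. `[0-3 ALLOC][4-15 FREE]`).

Op 1: a = malloc(5) -> a = 0; heap: [0-4 ALLOC][5-30 FREE]
Op 2: b = malloc(7) -> b = 5; heap: [0-4 ALLOC][5-11 ALLOC][12-30 FREE]
Op 3: c = malloc(10) -> c = 12; heap: [0-4 ALLOC][5-11 ALLOC][12-21 ALLOC][22-30 FREE]
Op 4: free(a) -> (freed a); heap: [0-4 FREE][5-11 ALLOC][12-21 ALLOC][22-30 FREE]
Op 5: free(b) -> (freed b); heap: [0-11 FREE][12-21 ALLOC][22-30 FREE]
Op 6: free(c) -> (freed c); heap: [0-30 FREE]
Op 7: d = malloc(8) -> d = 0; heap: [0-7 ALLOC][8-30 FREE]
Op 8: e = malloc(9) -> e = 8; heap: [0-7 ALLOC][8-16 ALLOC][17-30 FREE]
free(e): e = 8 -> block [8-16 ALLOC]; mark free, coalesce with adjacent free neighbors -> [0-7 ALLOC][8-30 FREE]

Answer: [0-7 ALLOC][8-30 FREE]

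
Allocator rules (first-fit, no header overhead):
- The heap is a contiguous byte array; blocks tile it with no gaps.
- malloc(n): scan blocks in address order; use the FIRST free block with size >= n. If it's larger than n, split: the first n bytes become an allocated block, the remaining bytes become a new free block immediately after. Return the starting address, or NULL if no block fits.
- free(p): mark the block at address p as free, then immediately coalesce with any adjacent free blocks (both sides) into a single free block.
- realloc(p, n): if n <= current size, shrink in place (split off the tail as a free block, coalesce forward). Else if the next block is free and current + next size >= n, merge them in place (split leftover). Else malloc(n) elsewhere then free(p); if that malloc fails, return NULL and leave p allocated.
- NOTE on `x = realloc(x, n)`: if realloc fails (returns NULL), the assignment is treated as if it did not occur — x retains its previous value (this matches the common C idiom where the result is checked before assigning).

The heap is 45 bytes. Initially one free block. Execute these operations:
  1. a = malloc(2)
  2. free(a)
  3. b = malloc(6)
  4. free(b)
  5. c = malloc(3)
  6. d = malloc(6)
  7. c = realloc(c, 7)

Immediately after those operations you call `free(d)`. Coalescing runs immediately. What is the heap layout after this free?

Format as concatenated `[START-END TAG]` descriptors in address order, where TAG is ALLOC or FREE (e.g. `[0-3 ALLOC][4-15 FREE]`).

Answer: [0-8 FREE][9-15 ALLOC][16-44 FREE]

Derivation:
Op 1: a = malloc(2) -> a = 0; heap: [0-1 ALLOC][2-44 FREE]
Op 2: free(a) -> (freed a); heap: [0-44 FREE]
Op 3: b = malloc(6) -> b = 0; heap: [0-5 ALLOC][6-44 FREE]
Op 4: free(b) -> (freed b); heap: [0-44 FREE]
Op 5: c = malloc(3) -> c = 0; heap: [0-2 ALLOC][3-44 FREE]
Op 6: d = malloc(6) -> d = 3; heap: [0-2 ALLOC][3-8 ALLOC][9-44 FREE]
Op 7: c = realloc(c, 7) -> c = 9; heap: [0-2 FREE][3-8 ALLOC][9-15 ALLOC][16-44 FREE]
free(d): d = 3 -> block [3-8 ALLOC]; mark free, coalesce with adjacent free neighbors -> [0-8 FREE][9-15 ALLOC][16-44 FREE]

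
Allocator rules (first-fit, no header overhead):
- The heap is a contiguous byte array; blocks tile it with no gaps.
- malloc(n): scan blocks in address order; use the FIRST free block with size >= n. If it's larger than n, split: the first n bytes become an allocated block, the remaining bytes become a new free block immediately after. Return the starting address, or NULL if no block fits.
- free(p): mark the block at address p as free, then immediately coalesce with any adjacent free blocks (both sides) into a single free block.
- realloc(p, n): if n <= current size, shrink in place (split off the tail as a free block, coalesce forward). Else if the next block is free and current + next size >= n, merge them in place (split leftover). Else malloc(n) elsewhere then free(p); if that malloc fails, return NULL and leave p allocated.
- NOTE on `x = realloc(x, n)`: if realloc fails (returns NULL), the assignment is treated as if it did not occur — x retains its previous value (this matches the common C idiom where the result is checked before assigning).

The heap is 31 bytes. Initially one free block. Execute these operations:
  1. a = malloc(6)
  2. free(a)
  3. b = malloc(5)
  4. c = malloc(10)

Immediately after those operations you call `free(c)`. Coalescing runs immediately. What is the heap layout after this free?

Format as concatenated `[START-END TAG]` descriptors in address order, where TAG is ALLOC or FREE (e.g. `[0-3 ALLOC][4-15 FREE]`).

Op 1: a = malloc(6) -> a = 0; heap: [0-5 ALLOC][6-30 FREE]
Op 2: free(a) -> (freed a); heap: [0-30 FREE]
Op 3: b = malloc(5) -> b = 0; heap: [0-4 ALLOC][5-30 FREE]
Op 4: c = malloc(10) -> c = 5; heap: [0-4 ALLOC][5-14 ALLOC][15-30 FREE]
free(c): c = 5 -> block [5-14 ALLOC]; mark free, coalesce with adjacent free neighbors -> [0-4 ALLOC][5-30 FREE]

Answer: [0-4 ALLOC][5-30 FREE]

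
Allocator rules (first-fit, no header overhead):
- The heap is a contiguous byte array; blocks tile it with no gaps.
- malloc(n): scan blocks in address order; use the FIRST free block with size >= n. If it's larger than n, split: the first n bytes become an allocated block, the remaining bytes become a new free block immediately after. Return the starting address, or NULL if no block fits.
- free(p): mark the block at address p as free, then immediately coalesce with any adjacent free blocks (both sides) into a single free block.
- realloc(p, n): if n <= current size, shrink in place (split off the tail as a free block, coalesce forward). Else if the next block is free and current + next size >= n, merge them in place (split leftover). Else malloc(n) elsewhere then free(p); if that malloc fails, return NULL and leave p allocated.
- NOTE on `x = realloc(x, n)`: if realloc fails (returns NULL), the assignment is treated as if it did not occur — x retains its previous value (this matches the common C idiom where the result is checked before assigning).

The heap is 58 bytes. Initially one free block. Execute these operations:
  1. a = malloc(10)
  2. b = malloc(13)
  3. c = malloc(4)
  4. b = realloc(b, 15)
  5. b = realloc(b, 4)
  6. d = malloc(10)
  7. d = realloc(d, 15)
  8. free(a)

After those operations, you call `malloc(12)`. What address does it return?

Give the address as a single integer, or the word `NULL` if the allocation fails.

Answer: 0

Derivation:
Op 1: a = malloc(10) -> a = 0; heap: [0-9 ALLOC][10-57 FREE]
Op 2: b = malloc(13) -> b = 10; heap: [0-9 ALLOC][10-22 ALLOC][23-57 FREE]
Op 3: c = malloc(4) -> c = 23; heap: [0-9 ALLOC][10-22 ALLOC][23-26 ALLOC][27-57 FREE]
Op 4: b = realloc(b, 15) -> b = 27; heap: [0-9 ALLOC][10-22 FREE][23-26 ALLOC][27-41 ALLOC][42-57 FREE]
Op 5: b = realloc(b, 4) -> b = 27; heap: [0-9 ALLOC][10-22 FREE][23-26 ALLOC][27-30 ALLOC][31-57 FREE]
Op 6: d = malloc(10) -> d = 10; heap: [0-9 ALLOC][10-19 ALLOC][20-22 FREE][23-26 ALLOC][27-30 ALLOC][31-57 FREE]
Op 7: d = realloc(d, 15) -> d = 31; heap: [0-9 ALLOC][10-22 FREE][23-26 ALLOC][27-30 ALLOC][31-45 ALLOC][46-57 FREE]
Op 8: free(a) -> (freed a); heap: [0-22 FREE][23-26 ALLOC][27-30 ALLOC][31-45 ALLOC][46-57 FREE]
malloc(12): first-fit scan over [0-22 FREE][23-26 ALLOC][27-30 ALLOC][31-45 ALLOC][46-57 FREE] -> 0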